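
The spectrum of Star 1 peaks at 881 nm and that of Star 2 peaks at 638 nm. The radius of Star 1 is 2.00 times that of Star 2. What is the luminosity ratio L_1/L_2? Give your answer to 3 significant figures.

Wien's law gives T ∝ 1/λ_max, so T_1/T_2 = λ_2/λ_1 = 638/881 = 0.7242.
Then L ∝ R²T⁴ gives L_1/L_2 = (2.00)² × (0.7242)⁴ = 4.000 × 0.2750 = 1.100.

1.10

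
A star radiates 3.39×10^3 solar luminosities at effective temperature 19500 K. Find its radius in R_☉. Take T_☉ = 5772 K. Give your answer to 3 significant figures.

5.10 R_☉

R/R_☉ = √(L/L_☉) / (T/T_☉)² = √(3.39×10^3) / (3.378)²
       = 58.22 / 11.41 = 5.101.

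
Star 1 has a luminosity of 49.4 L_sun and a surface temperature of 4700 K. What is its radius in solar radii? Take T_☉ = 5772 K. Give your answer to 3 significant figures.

10.6 solar radii

R/R_☉ = √(L/L_☉) / (T/T_☉)² = √(49.4) / (0.8143)²
       = 7.029 / 0.6630 = 10.60.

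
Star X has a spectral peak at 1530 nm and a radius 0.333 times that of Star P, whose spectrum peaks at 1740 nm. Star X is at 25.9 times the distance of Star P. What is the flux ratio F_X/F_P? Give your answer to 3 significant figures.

2.77×10^-4

Wien's law: T_X/T_P = λ_P/λ_X = 1740/1530 = 1.137.
L_X/L_P = (R_X/R_P)²(T_X/T_P)⁴ = (0.333)²(1.137)⁴ = 0.1855.
F_X/F_P = (L_X/L_P)/(d_X/d_P)² = 0.1855/(25.9)² = 2.765×10^-4.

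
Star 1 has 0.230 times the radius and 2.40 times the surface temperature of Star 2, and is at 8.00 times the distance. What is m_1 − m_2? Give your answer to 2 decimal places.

L_1/L_2 = (0.230)²(2.40)⁴ = 1.755.
F_1/F_2 = (L_1/L_2)/(d_1/d_2)² = 1.755/64.00 = 0.02742.
m_1 − m_2 = −2.5 log₁₀(0.02742) = 3.90.

3.90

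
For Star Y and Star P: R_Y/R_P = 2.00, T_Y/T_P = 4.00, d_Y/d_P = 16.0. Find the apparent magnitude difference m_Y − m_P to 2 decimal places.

L_Y/L_P = (2.00)²(4.00)⁴ = 1024.
F_Y/F_P = (L_Y/L_P)/(d_Y/d_P)² = 1024/256.0 = 4.000.
m_Y − m_P = −2.5 log₁₀(4.000) = -1.51.

-1.51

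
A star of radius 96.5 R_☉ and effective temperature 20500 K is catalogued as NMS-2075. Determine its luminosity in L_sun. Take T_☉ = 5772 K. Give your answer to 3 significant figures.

L/L_☉ = (R/R_☉)² (T/T_☉)⁴ = (96.5)² × (20500/5772)⁴
       = 9312 × (3.552)⁴ = 9312 × 159.1 = 1.482×10^6.

1.48×10^6 L_sun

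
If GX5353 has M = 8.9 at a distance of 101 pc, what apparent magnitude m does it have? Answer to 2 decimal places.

13.92

m = M + 5 log₁₀(d/10 pc) = 8.9 + 5 log₁₀(101/10)
  = 8.9 + 5 × 1.004 = 8.9 + 5.02 = 13.92.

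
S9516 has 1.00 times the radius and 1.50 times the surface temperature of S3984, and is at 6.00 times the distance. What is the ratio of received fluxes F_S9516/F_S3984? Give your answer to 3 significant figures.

L_S9516/L_S3984 = (R_S9516/R_S3984)²(T_S9516/T_S3984)⁴ = (1.00)² × (1.50)⁴ = 5.062.
F_S9516/F_S3984 = (L_S9516/L_S3984)/(d_S9516/d_S3984)² = 5.062 / (6.00)² = 0.1406.

0.141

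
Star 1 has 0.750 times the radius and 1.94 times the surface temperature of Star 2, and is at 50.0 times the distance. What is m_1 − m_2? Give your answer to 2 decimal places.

L_1/L_2 = (0.750)²(1.94)⁴ = 7.968.
F_1/F_2 = (L_1/L_2)/(d_1/d_2)² = 7.968/2500 = 0.003187.
m_1 − m_2 = −2.5 log₁₀(0.003187) = 6.24.

6.24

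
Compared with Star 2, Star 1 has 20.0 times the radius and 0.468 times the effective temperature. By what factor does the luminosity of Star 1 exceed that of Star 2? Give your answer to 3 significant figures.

From the Stefan–Boltzmann law, L ∝ R²T⁴, so
L_1/L_2 = (R_1/R_2)² (T_1/T_2)⁴ = (20.0)² × (0.468)⁴ = 400.0 × 0.04797 = 19.19.

19.2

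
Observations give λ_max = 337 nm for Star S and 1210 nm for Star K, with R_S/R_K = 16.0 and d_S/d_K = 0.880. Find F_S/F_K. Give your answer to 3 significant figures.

5.49×10^4

Wien's law: T_S/T_K = λ_K/λ_S = 1210/337 = 3.591.
L_S/L_K = (R_S/R_K)²(T_S/T_K)⁴ = (16.0)²(3.591)⁴ = 4.255×10^4.
F_S/F_K = (L_S/L_K)/(d_S/d_K)² = 4.255×10^4/(0.880)² = 5.494×10^4.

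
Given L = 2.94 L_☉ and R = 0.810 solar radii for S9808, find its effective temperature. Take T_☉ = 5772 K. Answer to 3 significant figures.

8.40×10^3 K

T/T_☉ = (L/L_☉)^(1/4) / (R/R_☉)^(1/2)
T = 5772 × (2.94)^(1/4) / √(0.810) = 5772 × 1.309 / 0.9000 = 8398 K.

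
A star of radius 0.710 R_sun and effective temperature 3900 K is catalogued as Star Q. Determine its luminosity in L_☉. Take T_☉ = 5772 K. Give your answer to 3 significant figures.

0.105 L_☉

L/L_☉ = (R/R_☉)² (T/T_☉)⁴ = (0.710)² × (3900/5772)⁴
       = 0.5041 × (0.6757)⁴ = 0.5041 × 0.2084 = 0.1051.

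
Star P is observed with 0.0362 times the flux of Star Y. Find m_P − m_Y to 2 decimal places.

3.60

m_P − m_Y = −2.5 log₁₀(F_P/F_Y) = −2.5 log₁₀(0.0362) = −2.5 × (-1.441) = 3.603.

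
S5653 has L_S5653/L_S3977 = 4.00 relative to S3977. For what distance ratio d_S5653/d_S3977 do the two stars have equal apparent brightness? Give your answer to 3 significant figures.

2.00

Equal flux requires L_S5653/d_S5653² = L_S3977/d_S3977², so d_S5653/d_S3977 = √(L_S5653/L_S3977)
= √(4.00) = 2.000.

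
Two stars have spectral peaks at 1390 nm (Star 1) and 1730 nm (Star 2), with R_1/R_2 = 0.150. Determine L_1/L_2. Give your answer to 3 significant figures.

Wien's law gives T ∝ 1/λ_max, so T_1/T_2 = λ_2/λ_1 = 1730/1390 = 1.245.
Then L ∝ R²T⁴ gives L_1/L_2 = (0.150)² × (1.245)⁴ = 0.02250 × 2.400 = 0.05399.

0.0540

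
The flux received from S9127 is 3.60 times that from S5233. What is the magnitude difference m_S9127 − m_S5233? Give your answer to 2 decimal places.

m_S9127 − m_S5233 = −2.5 log₁₀(F_S9127/F_S5233) = −2.5 log₁₀(3.60) = −2.5 × (0.556) = -1.391.

-1.39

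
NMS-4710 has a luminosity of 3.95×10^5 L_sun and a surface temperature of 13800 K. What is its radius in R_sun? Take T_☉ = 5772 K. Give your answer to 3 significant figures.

110 R_sun

R/R_☉ = √(L/L_☉) / (T/T_☉)² = √(3.95×10^5) / (2.391)²
       = 628.5 / 5.716 = 109.9.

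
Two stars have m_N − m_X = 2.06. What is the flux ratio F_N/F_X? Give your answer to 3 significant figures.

0.150

F_N/F_X = 10^(−(m_N − m_X)/2.5) = 10^(-2.06/2.5) = 10^-0.824 = 0.1500.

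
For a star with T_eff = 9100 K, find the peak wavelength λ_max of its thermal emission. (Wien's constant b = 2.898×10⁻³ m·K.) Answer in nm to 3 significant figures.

λ_max = b/T = 2.898×10⁻³ / 9100 = 3.18×10^-7 m = 318.5 nm.

318 nm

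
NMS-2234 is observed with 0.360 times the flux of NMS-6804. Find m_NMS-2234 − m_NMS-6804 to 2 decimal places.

m_NMS-2234 − m_NMS-6804 = −2.5 log₁₀(F_NMS-2234/F_NMS-6804) = −2.5 log₁₀(0.360) = −2.5 × (-0.444) = 1.109.

1.11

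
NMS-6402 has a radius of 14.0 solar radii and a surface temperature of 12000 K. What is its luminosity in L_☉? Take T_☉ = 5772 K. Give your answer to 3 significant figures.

L/L_☉ = (R/R_☉)² (T/T_☉)⁴ = (14.0)² × (12000/5772)⁴
       = 196.0 × (2.079)⁴ = 196.0 × 18.68 = 3662.

3.66×10^3 L_☉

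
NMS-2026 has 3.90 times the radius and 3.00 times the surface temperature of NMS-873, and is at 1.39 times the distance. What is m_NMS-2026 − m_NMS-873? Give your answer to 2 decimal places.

L_NMS-2026/L_NMS-873 = (3.90)²(3.00)⁴ = 1232.
F_NMS-2026/F_NMS-873 = (L_NMS-2026/L_NMS-873)/(d_NMS-2026/d_NMS-873)² = 1232/1.932 = 637.7.
m_NMS-2026 − m_NMS-873 = −2.5 log₁₀(637.7) = -7.01.

-7.01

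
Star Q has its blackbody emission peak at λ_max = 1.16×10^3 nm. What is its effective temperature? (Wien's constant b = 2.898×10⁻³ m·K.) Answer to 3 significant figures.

2.50×10^3 K

T = b/λ_max = 2.898×10⁻³ / (1.16×10^3×10⁻⁹) = 2498 K.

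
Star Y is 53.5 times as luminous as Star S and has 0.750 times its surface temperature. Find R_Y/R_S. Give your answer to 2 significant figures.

L ∝ R²T⁴ gives R ∝ √L / T², so
R_Y/R_S = √(53.5) / (0.750)² = 7.314 / 0.5625 = 13.00.

13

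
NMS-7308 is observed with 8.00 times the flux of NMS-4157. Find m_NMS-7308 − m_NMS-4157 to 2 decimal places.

-2.26

m_NMS-7308 − m_NMS-4157 = −2.5 log₁₀(F_NMS-7308/F_NMS-4157) = −2.5 log₁₀(8.00) = −2.5 × (0.903) = -2.258.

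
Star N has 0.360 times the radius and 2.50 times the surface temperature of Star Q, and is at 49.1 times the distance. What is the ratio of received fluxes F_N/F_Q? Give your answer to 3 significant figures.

L_N/L_Q = (R_N/R_Q)²(T_N/T_Q)⁴ = (0.360)² × (2.50)⁴ = 5.062.
F_N/F_Q = (L_N/L_Q)/(d_N/d_Q)² = 5.062 / (49.1)² = 0.002100.

0.00210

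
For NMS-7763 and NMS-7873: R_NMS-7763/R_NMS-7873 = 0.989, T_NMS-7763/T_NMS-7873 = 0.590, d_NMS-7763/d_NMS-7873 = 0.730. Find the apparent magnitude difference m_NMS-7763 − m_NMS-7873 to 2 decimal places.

1.63

L_NMS-7763/L_NMS-7873 = (0.989)²(0.590)⁴ = 0.1185.
F_NMS-7763/F_NMS-7873 = (L_NMS-7763/L_NMS-7873)/(d_NMS-7763/d_NMS-7873)² = 0.1185/0.5329 = 0.2224.
m_NMS-7763 − m_NMS-7873 = −2.5 log₁₀(0.2224) = 1.63.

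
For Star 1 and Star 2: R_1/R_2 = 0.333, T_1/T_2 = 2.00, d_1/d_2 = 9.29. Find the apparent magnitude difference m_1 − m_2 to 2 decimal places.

L_1/L_2 = (0.333)²(2.00)⁴ = 1.774.
F_1/F_2 = (L_1/L_2)/(d_1/d_2)² = 1.774/86.30 = 0.02056.
m_1 − m_2 = −2.5 log₁₀(0.02056) = 4.22.

4.22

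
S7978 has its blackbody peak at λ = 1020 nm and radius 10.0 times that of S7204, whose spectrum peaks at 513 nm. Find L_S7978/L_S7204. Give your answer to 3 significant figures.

6.40

Wien's law gives T ∝ 1/λ_max, so T_S7978/T_S7204 = λ_S7204/λ_S7978 = 513/1020 = 0.5029.
Then L ∝ R²T⁴ gives L_S7978/L_S7204 = (10.0)² × (0.5029)⁴ = 100.0 × 0.06398 = 6.398.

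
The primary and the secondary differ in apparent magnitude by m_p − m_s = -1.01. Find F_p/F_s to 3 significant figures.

2.54

F_p/F_s = 10^(−(m_p − m_s)/2.5) = 10^(1.01/2.5) = 10^0.404 = 2.535.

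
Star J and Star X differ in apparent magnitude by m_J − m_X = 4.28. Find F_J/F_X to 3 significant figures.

F_J/F_X = 10^(−(m_J − m_X)/2.5) = 10^(-4.28/2.5) = 10^-1.712 = 0.01941.

0.0194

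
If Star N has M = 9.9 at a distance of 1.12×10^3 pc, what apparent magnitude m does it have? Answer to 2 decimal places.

m = M + 5 log₁₀(d/10 pc) = 9.9 + 5 log₁₀(1.12×10^3/10)
  = 9.9 + 5 × 2.049 = 9.9 + 10.25 = 20.15.

20.15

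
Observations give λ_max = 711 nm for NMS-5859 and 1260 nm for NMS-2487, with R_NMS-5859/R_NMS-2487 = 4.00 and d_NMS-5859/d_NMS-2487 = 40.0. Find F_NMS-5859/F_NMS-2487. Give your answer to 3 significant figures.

0.0986

Wien's law: T_NMS-5859/T_NMS-2487 = λ_NMS-2487/λ_NMS-5859 = 1260/711 = 1.772.
L_NMS-5859/L_NMS-2487 = (R_NMS-5859/R_NMS-2487)²(T_NMS-5859/T_NMS-2487)⁴ = (4.00)²(1.772)⁴ = 157.8.
F_NMS-5859/F_NMS-2487 = (L_NMS-5859/L_NMS-2487)/(d_NMS-5859/d_NMS-2487)² = 157.8/(40.0)² = 0.09863.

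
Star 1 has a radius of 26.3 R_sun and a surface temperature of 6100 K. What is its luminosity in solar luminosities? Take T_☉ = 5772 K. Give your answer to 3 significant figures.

863 solar luminosities

L/L_☉ = (R/R_☉)² (T/T_☉)⁴ = (26.3)² × (6100/5772)⁴
       = 691.7 × (1.057)⁴ = 691.7 × 1.247 = 862.8.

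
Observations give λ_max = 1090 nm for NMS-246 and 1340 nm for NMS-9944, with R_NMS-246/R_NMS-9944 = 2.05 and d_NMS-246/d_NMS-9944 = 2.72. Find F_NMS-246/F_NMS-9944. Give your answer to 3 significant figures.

Wien's law: T_NMS-246/T_NMS-9944 = λ_NMS-9944/λ_NMS-246 = 1340/1090 = 1.229.
L_NMS-246/L_NMS-9944 = (R_NMS-246/R_NMS-9944)²(T_NMS-246/T_NMS-9944)⁴ = (2.05)²(1.229)⁴ = 9.599.
F_NMS-246/F_NMS-9944 = (L_NMS-246/L_NMS-9944)/(d_NMS-246/d_NMS-9944)² = 9.599/(2.72)² = 1.297.

1.30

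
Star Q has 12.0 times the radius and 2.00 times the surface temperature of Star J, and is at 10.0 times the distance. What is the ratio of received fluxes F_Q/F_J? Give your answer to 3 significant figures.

L_Q/L_J = (R_Q/R_J)²(T_Q/T_J)⁴ = (12.0)² × (2.00)⁴ = 2304.
F_Q/F_J = (L_Q/L_J)/(d_Q/d_J)² = 2304 / (10.0)² = 23.04.

23.0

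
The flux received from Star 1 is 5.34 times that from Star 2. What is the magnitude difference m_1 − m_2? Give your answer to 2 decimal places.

m_1 − m_2 = −2.5 log₁₀(F_1/F_2) = −2.5 log₁₀(5.34) = −2.5 × (0.728) = -1.819.

-1.82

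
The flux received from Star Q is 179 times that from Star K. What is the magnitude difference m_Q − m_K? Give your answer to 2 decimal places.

m_Q − m_K = −2.5 log₁₀(F_Q/F_K) = −2.5 log₁₀(179) = −2.5 × (2.253) = -5.632.

-5.63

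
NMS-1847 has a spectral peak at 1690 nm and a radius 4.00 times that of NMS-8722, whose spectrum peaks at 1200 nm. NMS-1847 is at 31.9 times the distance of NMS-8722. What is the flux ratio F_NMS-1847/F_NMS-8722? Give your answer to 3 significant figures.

Wien's law: T_NMS-1847/T_NMS-8722 = λ_NMS-8722/λ_NMS-1847 = 1200/1690 = 0.7101.
L_NMS-1847/L_NMS-8722 = (R_NMS-1847/R_NMS-8722)²(T_NMS-1847/T_NMS-8722)⁴ = (4.00)²(0.7101)⁴ = 4.067.
F_NMS-1847/F_NMS-8722 = (L_NMS-1847/L_NMS-8722)/(d_NMS-1847/d_NMS-8722)² = 4.067/(31.9)² = 0.003997.

0.00400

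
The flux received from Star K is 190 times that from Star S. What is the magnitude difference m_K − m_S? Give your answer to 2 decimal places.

m_K − m_S = −2.5 log₁₀(F_K/F_S) = −2.5 log₁₀(190) = −2.5 × (2.279) = -5.697.

-5.70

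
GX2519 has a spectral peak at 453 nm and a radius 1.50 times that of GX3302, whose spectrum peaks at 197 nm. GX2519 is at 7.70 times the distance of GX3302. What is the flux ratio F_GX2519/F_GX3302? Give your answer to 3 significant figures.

Wien's law: T_GX2519/T_GX3302 = λ_GX3302/λ_GX2519 = 197/453 = 0.4349.
L_GX2519/L_GX3302 = (R_GX2519/R_GX3302)²(T_GX2519/T_GX3302)⁴ = (1.50)²(0.4349)⁴ = 0.08047.
F_GX2519/F_GX3302 = (L_GX2519/L_GX3302)/(d_GX2519/d_GX3302)² = 0.08047/(7.70)² = 0.001357.

0.00136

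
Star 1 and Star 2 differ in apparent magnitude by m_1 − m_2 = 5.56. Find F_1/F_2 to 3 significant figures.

F_1/F_2 = 10^(−(m_1 − m_2)/2.5) = 10^(-5.56/2.5) = 10^-2.224 = 0.005970.

0.00597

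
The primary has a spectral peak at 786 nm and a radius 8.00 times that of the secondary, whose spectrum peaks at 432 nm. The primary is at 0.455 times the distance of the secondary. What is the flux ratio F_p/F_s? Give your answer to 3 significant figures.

Wien's law: T_p/T_s = λ_s/λ_p = 432/786 = 0.5496.
L_p/L_s = (R_p/R_s)²(T_p/T_s)⁴ = (8.00)²(0.5496)⁴ = 5.840.
F_p/F_s = (L_p/L_s)/(d_p/d_s)² = 5.840/(0.455)² = 28.21.

28.2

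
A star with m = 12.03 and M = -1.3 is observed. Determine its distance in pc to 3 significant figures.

4.63×10^3 pc

m − M = 5 log₁₀(d/10 pc)
12.03 − (-1.3) = 13.33 = 5 log₁₀(d/10)
d = 10 × 10^(13.33/5) = 10 × 10^2.666 = 4634 pc.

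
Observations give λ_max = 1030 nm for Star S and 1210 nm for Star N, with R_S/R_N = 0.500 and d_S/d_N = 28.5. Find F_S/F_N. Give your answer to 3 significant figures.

Wien's law: T_S/T_N = λ_N/λ_S = 1210/1030 = 1.175.
L_S/L_N = (R_S/R_N)²(T_S/T_N)⁴ = (0.500)²(1.175)⁴ = 0.4761.
F_S/F_N = (L_S/L_N)/(d_S/d_N)² = 0.4761/(28.5)² = 5.862×10^-4.

5.86×10^-4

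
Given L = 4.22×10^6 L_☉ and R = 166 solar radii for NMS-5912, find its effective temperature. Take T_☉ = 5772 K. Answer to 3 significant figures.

2.03×10^4 K

T/T_☉ = (L/L_☉)^(1/4) / (R/R_☉)^(1/2)
T = 5772 × (4.22×10^6)^(1/4) / √(166) = 5772 × 45.32 / 12.88 = 2.030×10^4 K.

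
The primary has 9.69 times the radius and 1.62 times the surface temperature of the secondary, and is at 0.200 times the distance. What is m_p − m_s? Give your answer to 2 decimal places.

-10.52

L_p/L_s = (9.69)²(1.62)⁴ = 646.7.
F_p/F_s = (L_p/L_s)/(d_p/d_s)² = 646.7/0.04000 = 1.617×10^4.
m_p − m_s = −2.5 log₁₀(1.617×10^4) = -10.52.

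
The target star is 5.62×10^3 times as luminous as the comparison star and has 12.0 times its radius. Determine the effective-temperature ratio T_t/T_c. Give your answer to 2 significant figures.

2.5

L ∝ R²T⁴ gives T ∝ (L/R²)^(1/4), so
T_t/T_c = (5.62×10^3 / 12.0²)^(1/4) = (39.03)^(1/4) = 2.499.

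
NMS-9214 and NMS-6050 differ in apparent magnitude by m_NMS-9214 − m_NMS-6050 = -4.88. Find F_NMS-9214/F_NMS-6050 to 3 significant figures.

F_NMS-9214/F_NMS-6050 = 10^(−(m_NMS-9214 − m_NMS-6050)/2.5) = 10^(4.88/2.5) = 10^1.952 = 89.54.

89.5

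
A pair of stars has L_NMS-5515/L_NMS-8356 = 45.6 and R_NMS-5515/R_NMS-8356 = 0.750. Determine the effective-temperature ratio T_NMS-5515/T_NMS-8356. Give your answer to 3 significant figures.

3.00

L ∝ R²T⁴ gives T ∝ (L/R²)^(1/4), so
T_NMS-5515/T_NMS-8356 = (45.6 / 0.750²)^(1/4) = (81.07)^(1/4) = 3.001.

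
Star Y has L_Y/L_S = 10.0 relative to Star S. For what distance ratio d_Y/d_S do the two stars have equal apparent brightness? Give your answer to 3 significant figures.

3.16

Equal flux requires L_Y/d_Y² = L_S/d_S², so d_Y/d_S = √(L_Y/L_S)
= √(10.0) = 3.162.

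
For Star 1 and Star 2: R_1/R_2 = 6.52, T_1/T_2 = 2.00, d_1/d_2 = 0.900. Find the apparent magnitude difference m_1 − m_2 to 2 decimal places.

L_1/L_2 = (6.52)²(2.00)⁴ = 680.2.
F_1/F_2 = (L_1/L_2)/(d_1/d_2)² = 680.2/0.8100 = 839.7.
m_1 − m_2 = −2.5 log₁₀(839.7) = -7.31.

-7.31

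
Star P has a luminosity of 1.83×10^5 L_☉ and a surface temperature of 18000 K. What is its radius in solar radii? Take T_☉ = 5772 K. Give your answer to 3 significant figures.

R/R_☉ = √(L/L_☉) / (T/T_☉)² = √(1.83×10^5) / (3.119)²
       = 427.8 / 9.725 = 43.99.

44.0 solar radii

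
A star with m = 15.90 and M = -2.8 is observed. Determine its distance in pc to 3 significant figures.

m − M = 5 log₁₀(d/10 pc)
15.90 − (-2.8) = 18.70 = 5 log₁₀(d/10)
d = 10 × 10^(18.70/5) = 10 × 10^3.740 = 5.495×10^4 pc.

5.50×10^4 pc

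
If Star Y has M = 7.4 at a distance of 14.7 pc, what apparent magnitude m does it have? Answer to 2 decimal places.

m = M + 5 log₁₀(d/10 pc) = 7.4 + 5 log₁₀(14.7/10)
  = 7.4 + 5 × 0.167 = 7.4 + 0.84 = 8.24.

8.24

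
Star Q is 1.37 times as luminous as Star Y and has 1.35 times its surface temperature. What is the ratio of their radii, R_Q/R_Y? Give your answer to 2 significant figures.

0.64

L ∝ R²T⁴ gives R ∝ √L / T², so
R_Q/R_Y = √(1.37) / (1.35)² = 1.170 / 1.823 = 0.6422.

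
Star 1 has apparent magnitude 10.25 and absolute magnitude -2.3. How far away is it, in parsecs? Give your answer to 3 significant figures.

3.24×10^3 pc

m − M = 5 log₁₀(d/10 pc)
10.25 − (-2.3) = 12.55 = 5 log₁₀(d/10)
d = 10 × 10^(12.55/5) = 10 × 10^2.510 = 3236 pc.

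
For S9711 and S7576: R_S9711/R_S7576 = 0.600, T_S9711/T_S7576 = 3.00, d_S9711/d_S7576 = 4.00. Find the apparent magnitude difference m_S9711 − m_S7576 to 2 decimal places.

L_S9711/L_S7576 = (0.600)²(3.00)⁴ = 29.16.
F_S9711/F_S7576 = (L_S9711/L_S7576)/(d_S9711/d_S7576)² = 29.16/16.00 = 1.823.
m_S9711 − m_S7576 = −2.5 log₁₀(1.823) = -0.65.

-0.65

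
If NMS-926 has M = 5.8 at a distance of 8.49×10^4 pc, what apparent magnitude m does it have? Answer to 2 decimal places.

m = M + 5 log₁₀(d/10 pc) = 5.8 + 5 log₁₀(8.49×10^4/10)
  = 5.8 + 5 × 3.929 = 5.8 + 19.64 = 25.44.

25.44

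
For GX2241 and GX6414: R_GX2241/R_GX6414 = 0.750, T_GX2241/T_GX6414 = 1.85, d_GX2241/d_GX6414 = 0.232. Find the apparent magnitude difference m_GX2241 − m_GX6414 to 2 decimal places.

L_GX2241/L_GX6414 = (0.750)²(1.85)⁴ = 6.589.
F_GX2241/F_GX6414 = (L_GX2241/L_GX6414)/(d_GX2241/d_GX6414)² = 6.589/0.05382 = 122.4.
m_GX2241 − m_GX6414 = −2.5 log₁₀(122.4) = -5.22.

-5.22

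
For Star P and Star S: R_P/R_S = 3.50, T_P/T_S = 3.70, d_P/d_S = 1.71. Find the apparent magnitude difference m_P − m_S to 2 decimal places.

-7.24

L_P/L_S = (3.50)²(3.70)⁴ = 2296.
F_P/F_S = (L_P/L_S)/(d_P/d_S)² = 2296/2.924 = 785.1.
m_P − m_S = −2.5 log₁₀(785.1) = -7.24.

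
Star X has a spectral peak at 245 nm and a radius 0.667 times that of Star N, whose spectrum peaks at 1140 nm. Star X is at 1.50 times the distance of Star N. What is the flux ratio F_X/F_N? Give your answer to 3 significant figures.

Wien's law: T_X/T_N = λ_N/λ_X = 1140/245 = 4.653.
L_X/L_N = (R_X/R_N)²(T_X/T_N)⁴ = (0.667)²(4.653)⁴ = 208.5.
F_X/F_N = (L_X/L_N)/(d_X/d_N)² = 208.5/(1.50)² = 92.69.

92.7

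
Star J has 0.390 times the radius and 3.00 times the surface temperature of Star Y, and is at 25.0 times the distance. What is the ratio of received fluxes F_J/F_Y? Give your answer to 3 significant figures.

0.0197

L_J/L_Y = (R_J/R_Y)²(T_J/T_Y)⁴ = (0.390)² × (3.00)⁴ = 12.32.
F_J/F_Y = (L_J/L_Y)/(d_J/d_Y)² = 12.32 / (25.0)² = 0.01971.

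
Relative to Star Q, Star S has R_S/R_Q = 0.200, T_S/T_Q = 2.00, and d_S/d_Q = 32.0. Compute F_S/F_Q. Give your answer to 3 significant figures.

L_S/L_Q = (R_S/R_Q)²(T_S/T_Q)⁴ = (0.200)² × (2.00)⁴ = 0.6400.
F_S/F_Q = (L_S/L_Q)/(d_S/d_Q)² = 0.6400 / (32.0)² = 6.250×10^-4.

6.25×10^-4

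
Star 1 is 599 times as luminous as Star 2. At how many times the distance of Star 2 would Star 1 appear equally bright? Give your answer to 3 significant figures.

24.5

Equal flux requires L_1/d_1² = L_2/d_2², so d_1/d_2 = √(L_1/L_2)
= √(599) = 24.47.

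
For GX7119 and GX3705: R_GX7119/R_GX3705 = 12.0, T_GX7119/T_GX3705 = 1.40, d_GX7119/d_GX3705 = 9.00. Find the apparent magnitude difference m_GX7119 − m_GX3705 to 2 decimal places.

L_GX7119/L_GX3705 = (12.0)²(1.40)⁴ = 553.2.
F_GX7119/F_GX3705 = (L_GX7119/L_GX3705)/(d_GX7119/d_GX3705)² = 553.2/81.00 = 6.830.
m_GX7119 − m_GX3705 = −2.5 log₁₀(6.830) = -2.09.

-2.09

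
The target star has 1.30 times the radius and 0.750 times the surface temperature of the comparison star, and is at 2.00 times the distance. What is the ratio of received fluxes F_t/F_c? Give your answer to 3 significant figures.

L_t/L_c = (R_t/R_c)²(T_t/T_c)⁴ = (1.30)² × (0.750)⁴ = 0.5347.
F_t/F_c = (L_t/L_c)/(d_t/d_c)² = 0.5347 / (2.00)² = 0.1337.

0.134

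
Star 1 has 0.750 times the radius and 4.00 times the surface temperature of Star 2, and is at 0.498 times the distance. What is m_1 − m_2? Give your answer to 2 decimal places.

-6.91

L_1/L_2 = (0.750)²(4.00)⁴ = 144.0.
F_1/F_2 = (L_1/L_2)/(d_1/d_2)² = 144.0/0.2480 = 580.6.
m_1 − m_2 = −2.5 log₁₀(580.6) = -6.91.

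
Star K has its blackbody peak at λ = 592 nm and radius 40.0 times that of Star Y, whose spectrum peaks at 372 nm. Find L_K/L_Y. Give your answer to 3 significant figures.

249

Wien's law gives T ∝ 1/λ_max, so T_K/T_Y = λ_Y/λ_K = 372/592 = 0.6284.
Then L ∝ R²T⁴ gives L_K/L_Y = (40.0)² × (0.6284)⁴ = 1600 × 0.1559 = 249.5.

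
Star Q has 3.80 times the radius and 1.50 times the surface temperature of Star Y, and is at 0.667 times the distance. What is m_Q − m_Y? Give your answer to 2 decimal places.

-5.54

L_Q/L_Y = (3.80)²(1.50)⁴ = 73.10.
F_Q/F_Y = (L_Q/L_Y)/(d_Q/d_Y)² = 73.10/0.4449 = 164.3.
m_Q − m_Y = −2.5 log₁₀(164.3) = -5.54.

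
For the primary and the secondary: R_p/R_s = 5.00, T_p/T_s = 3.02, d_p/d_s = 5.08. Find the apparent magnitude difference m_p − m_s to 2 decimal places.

-4.77

L_p/L_s = (5.00)²(3.02)⁴ = 2080.
F_p/F_s = (L_p/L_s)/(d_p/d_s)² = 2080/25.81 = 80.58.
m_p − m_s = −2.5 log₁₀(80.58) = -4.77.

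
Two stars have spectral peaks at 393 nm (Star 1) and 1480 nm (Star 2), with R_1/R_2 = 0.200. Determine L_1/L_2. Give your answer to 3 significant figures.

8.05

Wien's law gives T ∝ 1/λ_max, so T_1/T_2 = λ_2/λ_1 = 1480/393 = 3.766.
Then L ∝ R²T⁴ gives L_1/L_2 = (0.200)² × (3.766)⁴ = 0.04000 × 201.1 = 8.045.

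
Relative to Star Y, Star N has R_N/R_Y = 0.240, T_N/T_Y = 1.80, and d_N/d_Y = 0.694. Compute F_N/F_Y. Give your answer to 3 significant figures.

1.26

L_N/L_Y = (R_N/R_Y)²(T_N/T_Y)⁴ = (0.240)² × (1.80)⁴ = 0.6047.
F_N/F_Y = (L_N/L_Y)/(d_N/d_Y)² = 0.6047 / (0.694)² = 1.255.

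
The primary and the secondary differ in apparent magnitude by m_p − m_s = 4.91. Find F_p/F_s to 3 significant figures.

F_p/F_s = 10^(−(m_p − m_s)/2.5) = 10^(-4.91/2.5) = 10^-1.964 = 0.01086.

0.0109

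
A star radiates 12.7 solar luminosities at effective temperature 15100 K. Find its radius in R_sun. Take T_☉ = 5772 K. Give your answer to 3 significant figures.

R/R_☉ = √(L/L_☉) / (T/T_☉)² = √(12.7) / (2.616)²
       = 3.564 / 6.844 = 0.5207.

0.521 R_sun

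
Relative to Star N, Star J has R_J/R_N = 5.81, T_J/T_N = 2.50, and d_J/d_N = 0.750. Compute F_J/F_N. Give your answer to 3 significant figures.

2.34×10^3

L_J/L_N = (R_J/R_N)²(T_J/T_N)⁴ = (5.81)² × (2.50)⁴ = 1319.
F_J/F_N = (L_J/L_N)/(d_J/d_N)² = 1319 / (0.750)² = 2344.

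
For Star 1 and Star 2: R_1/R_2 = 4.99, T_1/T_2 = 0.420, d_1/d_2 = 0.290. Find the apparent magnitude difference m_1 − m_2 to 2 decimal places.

L_1/L_2 = (4.99)²(0.420)⁴ = 0.7748.
F_1/F_2 = (L_1/L_2)/(d_1/d_2)² = 0.7748/0.08410 = 9.213.
m_1 − m_2 = −2.5 log₁₀(9.213) = -2.41.

-2.41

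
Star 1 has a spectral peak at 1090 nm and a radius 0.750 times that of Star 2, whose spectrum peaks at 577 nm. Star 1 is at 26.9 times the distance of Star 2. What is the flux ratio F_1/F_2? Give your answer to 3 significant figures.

Wien's law: T_1/T_2 = λ_2/λ_1 = 577/1090 = 0.5294.
L_1/L_2 = (R_1/R_2)²(T_1/T_2)⁴ = (0.750)²(0.5294)⁴ = 0.04417.
F_1/F_2 = (L_1/L_2)/(d_1/d_2)² = 0.04417/(26.9)² = 6.104×10^-5.

6.10×10^-5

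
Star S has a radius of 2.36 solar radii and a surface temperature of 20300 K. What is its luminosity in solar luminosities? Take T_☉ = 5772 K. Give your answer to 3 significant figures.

852 solar luminosities

L/L_☉ = (R/R_☉)² (T/T_☉)⁴ = (2.36)² × (20300/5772)⁴
       = 5.570 × (3.517)⁴ = 5.570 × 153.0 = 852.1.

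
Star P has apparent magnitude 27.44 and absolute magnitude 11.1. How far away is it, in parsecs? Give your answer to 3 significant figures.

1.85×10^4 pc

m − M = 5 log₁₀(d/10 pc)
27.44 − (11.1) = 16.34 = 5 log₁₀(d/10)
d = 10 × 10^(16.34/5) = 10 × 10^3.268 = 1.854×10^4 pc.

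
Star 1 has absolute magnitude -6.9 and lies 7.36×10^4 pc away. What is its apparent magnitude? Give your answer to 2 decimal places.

m = M + 5 log₁₀(d/10 pc) = -6.9 + 5 log₁₀(7.36×10^4/10)
  = -6.9 + 5 × 3.867 = -6.9 + 19.33 = 12.43.

12.43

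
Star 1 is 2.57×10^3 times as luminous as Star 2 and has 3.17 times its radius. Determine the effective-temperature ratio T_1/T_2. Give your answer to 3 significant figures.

L ∝ R²T⁴ gives T ∝ (L/R²)^(1/4), so
T_1/T_2 = (2.57×10^3 / 3.17²)^(1/4) = (255.7)^(1/4) = 3.999.

4.00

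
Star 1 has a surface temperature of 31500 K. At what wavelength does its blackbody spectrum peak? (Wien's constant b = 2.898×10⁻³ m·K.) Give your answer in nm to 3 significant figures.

λ_max = b/T = 2.898×10⁻³ / 31500 = 9.20×10^-8 m = 92.00 nm.

92.0 nm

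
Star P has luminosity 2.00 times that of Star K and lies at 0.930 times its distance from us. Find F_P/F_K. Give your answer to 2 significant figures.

2.3

F = L/(4πd²), so F_P/F_K = (L_P/L_K) / (d_P/d_K)²
= 2.00 / (0.930)² = 2.00 / 0.8649 = 2.312.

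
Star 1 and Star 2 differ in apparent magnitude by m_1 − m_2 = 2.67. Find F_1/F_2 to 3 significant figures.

F_1/F_2 = 10^(−(m_1 − m_2)/2.5) = 10^(-2.67/2.5) = 10^-1.068 = 0.08551.

0.0855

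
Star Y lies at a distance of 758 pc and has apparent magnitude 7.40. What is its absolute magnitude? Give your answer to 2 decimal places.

M = m − 5 log₁₀(d/10 pc) = 7.40 − 5 log₁₀(758/10)
  = 7.40 − 5 × 1.880 = 7.40 − 9.40 = -2.00.

-2.00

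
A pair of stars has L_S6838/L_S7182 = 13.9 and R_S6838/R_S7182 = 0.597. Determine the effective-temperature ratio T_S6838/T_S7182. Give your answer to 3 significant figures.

L ∝ R²T⁴ gives T ∝ (L/R²)^(1/4), so
T_S6838/T_S7182 = (13.9 / 0.597²)^(1/4) = (39.00)^(1/4) = 2.499.

2.50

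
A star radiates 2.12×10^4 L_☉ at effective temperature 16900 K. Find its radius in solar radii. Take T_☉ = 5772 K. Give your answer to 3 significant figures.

R/R_☉ = √(L/L_☉) / (T/T_☉)² = √(2.12×10^4) / (2.928)²
       = 145.6 / 8.573 = 16.98.

17.0 solar radii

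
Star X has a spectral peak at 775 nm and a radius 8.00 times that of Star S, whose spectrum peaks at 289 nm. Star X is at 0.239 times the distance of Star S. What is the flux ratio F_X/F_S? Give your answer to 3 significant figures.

Wien's law: T_X/T_S = λ_S/λ_X = 289/775 = 0.3729.
L_X/L_S = (R_X/R_S)²(T_X/T_S)⁴ = (8.00)²(0.3729)⁴ = 1.238.
F_X/F_S = (L_X/L_S)/(d_X/d_S)² = 1.238/(0.239)² = 21.67.

21.7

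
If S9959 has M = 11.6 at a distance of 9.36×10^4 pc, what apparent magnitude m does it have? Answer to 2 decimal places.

31.46

m = M + 5 log₁₀(d/10 pc) = 11.6 + 5 log₁₀(9.36×10^4/10)
  = 11.6 + 5 × 3.971 = 11.6 + 19.86 = 31.46.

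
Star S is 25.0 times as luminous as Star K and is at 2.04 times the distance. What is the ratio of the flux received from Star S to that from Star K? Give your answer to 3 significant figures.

F = L/(4πd²), so F_S/F_K = (L_S/L_K) / (d_S/d_K)²
= 25.0 / (2.04)² = 25.0 / 4.162 = 6.007.

6.01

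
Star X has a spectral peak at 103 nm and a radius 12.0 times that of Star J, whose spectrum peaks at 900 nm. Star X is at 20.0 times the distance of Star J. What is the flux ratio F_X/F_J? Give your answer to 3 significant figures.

2.10×10^3

Wien's law: T_X/T_J = λ_J/λ_X = 900/103 = 8.738.
L_X/L_J = (R_X/R_J)²(T_X/T_J)⁴ = (12.0)²(8.738)⁴ = 8.394×10^5.
F_X/F_J = (L_X/L_J)/(d_X/d_J)² = 8.394×10^5/(20.0)² = 2099.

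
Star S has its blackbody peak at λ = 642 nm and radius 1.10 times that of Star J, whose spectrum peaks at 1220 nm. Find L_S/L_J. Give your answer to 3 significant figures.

15.8

Wien's law gives T ∝ 1/λ_max, so T_S/T_J = λ_J/λ_S = 1220/642 = 1.900.
Then L ∝ R²T⁴ gives L_S/L_J = (1.10)² × (1.900)⁴ = 1.210 × 13.04 = 15.78.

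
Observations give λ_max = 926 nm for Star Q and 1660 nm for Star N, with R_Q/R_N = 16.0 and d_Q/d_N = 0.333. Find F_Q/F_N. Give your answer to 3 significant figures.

Wien's law: T_Q/T_N = λ_N/λ_Q = 1660/926 = 1.793.
L_Q/L_N = (R_Q/R_N)²(T_Q/T_N)⁴ = (16.0)²(1.793)⁴ = 2644.
F_Q/F_N = (L_Q/L_N)/(d_Q/d_N)² = 2644/(0.333)² = 2.384×10^4.

2.38×10^4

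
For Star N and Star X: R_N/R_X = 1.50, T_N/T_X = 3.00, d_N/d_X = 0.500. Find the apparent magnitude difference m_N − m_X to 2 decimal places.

-7.16

L_N/L_X = (1.50)²(3.00)⁴ = 182.2.
F_N/F_X = (L_N/L_X)/(d_N/d_X)² = 182.2/0.2500 = 729.0.
m_N − m_X = −2.5 log₁₀(729.0) = -7.16.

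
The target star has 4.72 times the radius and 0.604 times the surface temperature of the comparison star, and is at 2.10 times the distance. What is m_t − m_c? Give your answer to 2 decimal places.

0.43

L_t/L_c = (4.72)²(0.604)⁴ = 2.965.
F_t/F_c = (L_t/L_c)/(d_t/d_c)² = 2.965/4.410 = 0.6723.
m_t − m_c = −2.5 log₁₀(0.6723) = 0.43.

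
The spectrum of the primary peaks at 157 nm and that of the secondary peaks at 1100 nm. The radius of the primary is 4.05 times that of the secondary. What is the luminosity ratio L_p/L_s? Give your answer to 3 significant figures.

3.95×10^4

Wien's law gives T ∝ 1/λ_max, so T_p/T_s = λ_s/λ_p = 1100/157 = 7.006.
Then L ∝ R²T⁴ gives L_p/L_s = (4.05)² × (7.006)⁴ = 16.40 × 2410 = 3.953×10^4.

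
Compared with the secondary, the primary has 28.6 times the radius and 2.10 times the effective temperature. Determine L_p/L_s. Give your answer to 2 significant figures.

1.6×10^4

From the Stefan–Boltzmann law, L ∝ R²T⁴, so
L_p/L_s = (R_p/R_s)² (T_p/T_s)⁴ = (28.6)² × (2.10)⁴ = 818.0 × 19.45 = 1.591×10^4.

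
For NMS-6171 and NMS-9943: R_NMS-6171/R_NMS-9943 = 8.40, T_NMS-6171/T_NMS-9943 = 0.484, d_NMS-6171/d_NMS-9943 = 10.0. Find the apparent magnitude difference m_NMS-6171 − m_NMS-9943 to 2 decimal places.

3.53

L_NMS-6171/L_NMS-9943 = (8.40)²(0.484)⁴ = 3.872.
F_NMS-6171/F_NMS-9943 = (L_NMS-6171/L_NMS-9943)/(d_NMS-6171/d_NMS-9943)² = 3.872/100.0 = 0.03872.
m_NMS-6171 − m_NMS-9943 = −2.5 log₁₀(0.03872) = 3.53.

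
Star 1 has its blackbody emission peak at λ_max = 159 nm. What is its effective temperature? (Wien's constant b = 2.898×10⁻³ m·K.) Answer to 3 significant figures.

T = b/λ_max = 2.898×10⁻³ / (159×10⁻⁹) = 1.823×10^4 K.

1.82×10^4 K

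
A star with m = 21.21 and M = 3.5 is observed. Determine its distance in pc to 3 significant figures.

3.48×10^4 pc

m − M = 5 log₁₀(d/10 pc)
21.21 − (3.5) = 17.71 = 5 log₁₀(d/10)
d = 10 × 10^(17.71/5) = 10 × 10^3.542 = 3.483×10^4 pc.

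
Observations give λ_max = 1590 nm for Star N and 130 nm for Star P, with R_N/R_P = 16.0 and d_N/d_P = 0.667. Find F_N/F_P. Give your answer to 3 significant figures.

Wien's law: T_N/T_P = λ_P/λ_N = 130/1590 = 0.08176.
L_N/L_P = (R_N/R_P)²(T_N/T_P)⁴ = (16.0)²(0.08176)⁴ = 0.01144.
F_N/F_P = (L_N/L_P)/(d_N/d_P)² = 0.01144/(0.667)² = 0.02571.

0.0257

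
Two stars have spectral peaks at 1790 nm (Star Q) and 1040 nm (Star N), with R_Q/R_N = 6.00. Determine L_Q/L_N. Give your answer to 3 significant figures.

4.10

Wien's law gives T ∝ 1/λ_max, so T_Q/T_N = λ_N/λ_Q = 1040/1790 = 0.5810.
Then L ∝ R²T⁴ gives L_Q/L_N = (6.00)² × (0.5810)⁴ = 36.00 × 0.1140 = 4.102.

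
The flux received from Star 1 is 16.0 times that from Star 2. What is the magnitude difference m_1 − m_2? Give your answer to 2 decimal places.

-3.01

m_1 − m_2 = −2.5 log₁₀(F_1/F_2) = −2.5 log₁₀(16.0) = −2.5 × (1.204) = -3.010.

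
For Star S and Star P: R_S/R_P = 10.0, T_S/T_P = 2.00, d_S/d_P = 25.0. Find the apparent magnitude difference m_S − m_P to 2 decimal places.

-1.02

L_S/L_P = (10.0)²(2.00)⁴ = 1600.
F_S/F_P = (L_S/L_P)/(d_S/d_P)² = 1600/625.0 = 2.560.
m_S − m_P = −2.5 log₁₀(2.560) = -1.02.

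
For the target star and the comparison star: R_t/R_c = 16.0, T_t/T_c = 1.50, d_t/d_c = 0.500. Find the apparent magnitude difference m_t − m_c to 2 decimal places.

L_t/L_c = (16.0)²(1.50)⁴ = 1296.
F_t/F_c = (L_t/L_c)/(d_t/d_c)² = 1296/0.2500 = 5184.
m_t − m_c = −2.5 log₁₀(5184) = -9.29.

-9.29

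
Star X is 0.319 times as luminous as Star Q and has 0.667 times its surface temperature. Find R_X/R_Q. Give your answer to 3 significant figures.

1.27

L ∝ R²T⁴ gives R ∝ √L / T², so
R_X/R_Q = √(0.319) / (0.667)² = 0.5648 / 0.4449 = 1.270.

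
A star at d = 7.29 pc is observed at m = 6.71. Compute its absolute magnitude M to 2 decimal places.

7.40

M = m − 5 log₁₀(d/10 pc) = 6.71 − 5 log₁₀(7.29/10)
  = 6.71 − 5 × -0.137 = 6.71 − -0.69 = 7.40.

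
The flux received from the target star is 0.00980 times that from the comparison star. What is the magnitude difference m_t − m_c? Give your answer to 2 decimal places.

5.02

m_t − m_c = −2.5 log₁₀(F_t/F_c) = −2.5 log₁₀(0.00980) = −2.5 × (-2.009) = 5.022.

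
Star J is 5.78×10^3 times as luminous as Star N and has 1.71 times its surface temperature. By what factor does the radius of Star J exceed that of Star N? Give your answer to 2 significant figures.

L ∝ R²T⁴ gives R ∝ √L / T², so
R_J/R_N = √(5.78×10^3) / (1.71)² = 76.03 / 2.924 = 26.00.

26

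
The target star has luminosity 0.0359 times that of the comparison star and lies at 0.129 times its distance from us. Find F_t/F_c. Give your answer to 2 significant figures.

F = L/(4πd²), so F_t/F_c = (L_t/L_c) / (d_t/d_c)²
= 0.0359 / (0.129)² = 0.0359 / 0.01664 = 2.157.

2.2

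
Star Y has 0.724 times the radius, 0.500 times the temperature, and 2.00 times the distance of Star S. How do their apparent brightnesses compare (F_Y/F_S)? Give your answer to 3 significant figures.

L_Y/L_S = (R_Y/R_S)²(T_Y/T_S)⁴ = (0.724)² × (0.500)⁴ = 0.03276.
F_Y/F_S = (L_Y/L_S)/(d_Y/d_S)² = 0.03276 / (2.00)² = 0.008190.

0.00819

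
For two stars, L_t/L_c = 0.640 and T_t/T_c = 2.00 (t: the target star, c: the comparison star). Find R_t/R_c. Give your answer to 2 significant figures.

0.20

L ∝ R²T⁴ gives R ∝ √L / T², so
R_t/R_c = √(0.640) / (2.00)² = 0.8000 / 4.000 = 0.2000.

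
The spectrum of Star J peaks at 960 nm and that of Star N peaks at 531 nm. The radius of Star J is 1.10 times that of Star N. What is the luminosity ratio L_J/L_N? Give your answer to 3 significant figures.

Wien's law gives T ∝ 1/λ_max, so T_J/T_N = λ_N/λ_J = 531/960 = 0.5531.
Then L ∝ R²T⁴ gives L_J/L_N = (1.10)² × (0.5531)⁴ = 1.210 × 0.09360 = 0.1133.

0.113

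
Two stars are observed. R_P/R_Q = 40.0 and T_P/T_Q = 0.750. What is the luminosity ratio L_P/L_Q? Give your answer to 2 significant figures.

From the Stefan–Boltzmann law, L ∝ R²T⁴, so
L_P/L_Q = (R_P/R_Q)² (T_P/T_Q)⁴ = (40.0)² × (0.750)⁴ = 1600 × 0.3164 = 506.2.

5.1×10^2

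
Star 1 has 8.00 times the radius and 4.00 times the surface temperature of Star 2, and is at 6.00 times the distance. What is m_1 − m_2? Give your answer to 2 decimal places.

-6.65

L_1/L_2 = (8.00)²(4.00)⁴ = 1.638×10^4.
F_1/F_2 = (L_1/L_2)/(d_1/d_2)² = 1.638×10^4/36.00 = 455.1.
m_1 − m_2 = −2.5 log₁₀(455.1) = -6.65.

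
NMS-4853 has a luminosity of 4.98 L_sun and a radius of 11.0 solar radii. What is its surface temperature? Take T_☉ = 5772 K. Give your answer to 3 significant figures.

T/T_☉ = (L/L_☉)^(1/4) / (R/R_☉)^(1/2)
T = 5772 × (4.98)^(1/4) / √(11.0) = 5772 × 1.494 / 3.317 = 2600 K.

2.60×10^3 K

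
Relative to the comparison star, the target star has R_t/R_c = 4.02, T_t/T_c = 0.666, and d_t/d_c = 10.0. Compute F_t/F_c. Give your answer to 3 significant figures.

L_t/L_c = (R_t/R_c)²(T_t/T_c)⁴ = (4.02)² × (0.666)⁴ = 3.179.
F_t/F_c = (L_t/L_c)/(d_t/d_c)² = 3.179 / (10.0)² = 0.03179.

0.0318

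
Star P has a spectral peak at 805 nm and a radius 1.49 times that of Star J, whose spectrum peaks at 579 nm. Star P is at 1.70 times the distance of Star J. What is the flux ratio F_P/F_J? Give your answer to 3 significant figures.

0.206

Wien's law: T_P/T_J = λ_J/λ_P = 579/805 = 0.7193.
L_P/L_J = (R_P/R_J)²(T_P/T_J)⁴ = (1.49)²(0.7193)⁴ = 0.5942.
F_P/F_J = (L_P/L_J)/(d_P/d_J)² = 0.5942/(1.70)² = 0.2056.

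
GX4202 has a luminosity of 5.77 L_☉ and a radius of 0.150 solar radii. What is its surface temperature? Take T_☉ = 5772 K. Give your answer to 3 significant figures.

2.31×10^4 K

T/T_☉ = (L/L_☉)^(1/4) / (R/R_☉)^(1/2)
T = 5772 × (5.77)^(1/4) / √(0.150) = 5772 × 1.550 / 0.3873 = 2.310×10^4 K.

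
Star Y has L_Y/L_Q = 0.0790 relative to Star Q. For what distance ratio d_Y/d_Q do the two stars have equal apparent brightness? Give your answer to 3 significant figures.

Equal flux requires L_Y/d_Y² = L_Q/d_Q², so d_Y/d_Q = √(L_Y/L_Q)
= √(0.0790) = 0.2811.

0.281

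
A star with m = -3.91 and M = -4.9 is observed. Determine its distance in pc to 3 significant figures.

m − M = 5 log₁₀(d/10 pc)
-3.91 − (-4.9) = 0.99 = 5 log₁₀(d/10)
d = 10 × 10^(0.99/5) = 10 × 10^0.198 = 15.78 pc.

15.8 pc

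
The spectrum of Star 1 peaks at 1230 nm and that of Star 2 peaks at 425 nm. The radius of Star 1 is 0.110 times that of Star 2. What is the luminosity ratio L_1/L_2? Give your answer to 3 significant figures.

Wien's law gives T ∝ 1/λ_max, so T_1/T_2 = λ_2/λ_1 = 425/1230 = 0.3455.
Then L ∝ R²T⁴ gives L_1/L_2 = (0.110)² × (0.3455)⁴ = 0.01210 × 0.01425 = 1.725×10^-4.

1.72×10^-4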